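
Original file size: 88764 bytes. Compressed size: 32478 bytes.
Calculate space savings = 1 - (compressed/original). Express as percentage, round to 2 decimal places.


ratio = compressed/original = 32478/88764 = 0.365892
savings = 1 - ratio = 1 - 0.365892 = 0.634108
as a percentage: 0.634108 * 100 = 63.41%

Space savings = 1 - 32478/88764 = 63.41%


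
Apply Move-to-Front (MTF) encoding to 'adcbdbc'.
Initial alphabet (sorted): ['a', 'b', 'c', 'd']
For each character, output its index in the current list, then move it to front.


MTF encoding:
'a': index 0 in ['a', 'b', 'c', 'd'] -> ['a', 'b', 'c', 'd']
'd': index 3 in ['a', 'b', 'c', 'd'] -> ['d', 'a', 'b', 'c']
'c': index 3 in ['d', 'a', 'b', 'c'] -> ['c', 'd', 'a', 'b']
'b': index 3 in ['c', 'd', 'a', 'b'] -> ['b', 'c', 'd', 'a']
'd': index 2 in ['b', 'c', 'd', 'a'] -> ['d', 'b', 'c', 'a']
'b': index 1 in ['d', 'b', 'c', 'a'] -> ['b', 'd', 'c', 'a']
'c': index 2 in ['b', 'd', 'c', 'a'] -> ['c', 'b', 'd', 'a']


Output: [0, 3, 3, 3, 2, 1, 2]


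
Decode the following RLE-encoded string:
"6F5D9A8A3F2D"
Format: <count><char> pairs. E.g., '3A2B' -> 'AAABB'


Expanding each <count><char> pair:
  6F -> 'FFFFFF'
  5D -> 'DDDDD'
  9A -> 'AAAAAAAAA'
  8A -> 'AAAAAAAA'
  3F -> 'FFF'
  2D -> 'DD'

Decoded = FFFFFFDDDDDAAAAAAAAAAAAAAAAAFFFDD


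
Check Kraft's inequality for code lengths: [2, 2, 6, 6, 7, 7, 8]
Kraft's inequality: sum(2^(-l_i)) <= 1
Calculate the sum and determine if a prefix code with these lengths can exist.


Sum = 2^(-2) + 2^(-2) + 2^(-6) + 2^(-6) + 2^(-7) + 2^(-7) + 2^(-8)
    = 0.25 + 0.25 + 0.015625 + 0.015625 + 0.0078125 + 0.0078125 + 0.00390625
    = 141/256 = 0.55078125
Since 0.55078125 <= 1, Kraft's inequality IS satisfied.
A prefix code with these lengths CAN exist.

Kraft sum = 0.55078125. Satisfied.


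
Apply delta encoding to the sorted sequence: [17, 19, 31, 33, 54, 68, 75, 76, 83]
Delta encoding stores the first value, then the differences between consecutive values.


First value: 17
Deltas:
  19 - 17 = 2
  31 - 19 = 12
  33 - 31 = 2
  54 - 33 = 21
  68 - 54 = 14
  75 - 68 = 7
  76 - 75 = 1
  83 - 76 = 7


Delta encoded: [17, 2, 12, 2, 21, 14, 7, 1, 7]


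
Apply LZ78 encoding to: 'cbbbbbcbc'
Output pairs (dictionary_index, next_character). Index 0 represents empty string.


LZ78 encoding steps:
Dictionary: {0: ''}
Step 1: w='' (idx 0), next='c' -> output (0, 'c'), add 'c' as idx 1
Step 2: w='' (idx 0), next='b' -> output (0, 'b'), add 'b' as idx 2
Step 3: w='b' (idx 2), next='b' -> output (2, 'b'), add 'bb' as idx 3
Step 4: w='bb' (idx 3), next='c' -> output (3, 'c'), add 'bbc' as idx 4
Step 5: w='b' (idx 2), next='c' -> output (2, 'c'), add 'bc' as idx 5


Encoded: [(0, 'c'), (0, 'b'), (2, 'b'), (3, 'c'), (2, 'c')]


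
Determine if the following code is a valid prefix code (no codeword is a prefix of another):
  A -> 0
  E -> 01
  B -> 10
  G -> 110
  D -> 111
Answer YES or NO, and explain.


Checking each pair (does one codeword prefix another?):
  A='0' vs E='01': prefix -- VIOLATION

NO -- this is NOT a valid prefix code. A (0) is a prefix of E (01).


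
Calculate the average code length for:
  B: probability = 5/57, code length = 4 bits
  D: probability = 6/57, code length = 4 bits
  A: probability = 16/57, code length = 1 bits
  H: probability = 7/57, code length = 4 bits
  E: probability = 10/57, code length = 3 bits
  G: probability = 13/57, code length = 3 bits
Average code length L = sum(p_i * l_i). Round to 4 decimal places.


Weighted contributions p_i * l_i:
  B: (5/57) * 4 = 20/57
  D: (6/57) * 4 = 24/57
  A: (16/57) * 1 = 16/57
  H: (7/57) * 4 = 28/57
  E: (10/57) * 3 = 30/57
  G: (13/57) * 3 = 39/57
Sum = (20 + 24 + 16 + 28 + 30 + 39)/57 = 157/57

L = 157/57 = 2.7544 bits/symbol


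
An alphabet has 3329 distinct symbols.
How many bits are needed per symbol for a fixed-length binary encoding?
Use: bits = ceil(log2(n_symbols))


log2(3329) = 11.7009
Bracket: 2^11 = 2048 < 3329 <= 2^12 = 4096
So ceil(log2(3329)) = 12

bits = ceil(log2(3329)) = ceil(11.7009) = 12 bits


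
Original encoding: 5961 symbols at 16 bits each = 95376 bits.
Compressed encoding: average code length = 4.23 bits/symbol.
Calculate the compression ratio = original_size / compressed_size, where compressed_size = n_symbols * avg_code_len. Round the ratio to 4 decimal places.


original_size = n_symbols * orig_bits = 5961 * 16 = 95376 bits
compressed_size = n_symbols * avg_code_len = 5961 * 4.23 = 25215.03 bits
ratio = original_size / compressed_size = 95376 / 25215.03 = 3.7825

Compression ratio = 3.7825


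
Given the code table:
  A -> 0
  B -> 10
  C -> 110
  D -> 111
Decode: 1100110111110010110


Decoding:
110 -> C
0 -> A
110 -> C
111 -> D
110 -> C
0 -> A
10 -> B
110 -> C


Result: CACDCABC


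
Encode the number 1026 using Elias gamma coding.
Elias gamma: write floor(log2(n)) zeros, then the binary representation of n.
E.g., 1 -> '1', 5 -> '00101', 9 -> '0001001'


num_bits = floor(log2(1026)) + 1 = 11
leading_zeros = num_bits - 1 = 10
binary(1026) = 10000000010

Elias gamma(1026) = '0000000000' + '10000000010' = 000000000010000000010 (21 bits)


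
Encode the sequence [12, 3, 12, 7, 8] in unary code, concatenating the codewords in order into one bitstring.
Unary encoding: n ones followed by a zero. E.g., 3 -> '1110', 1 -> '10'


Encode each number as n ones followed by a terminating 0:
  12 -> 1111111111110 (13 bits)
  3 -> 1110 (4 bits)
  12 -> 1111111111110 (13 bits)
  7 -> 11111110 (8 bits)
  8 -> 111111110 (9 bits)
Total length = 13 + 4 + 13 + 8 + 9 = 47 bits.

Unary([12, 3, 12, 7, 8]) = 11111111111101110111111111111011111110111111110 (47 bits)


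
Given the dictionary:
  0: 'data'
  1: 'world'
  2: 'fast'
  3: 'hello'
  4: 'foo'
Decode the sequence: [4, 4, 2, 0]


Look up each index in the dictionary:
  4 -> 'foo'
  4 -> 'foo'
  2 -> 'fast'
  0 -> 'data'

Decoded: "foo foo fast data"


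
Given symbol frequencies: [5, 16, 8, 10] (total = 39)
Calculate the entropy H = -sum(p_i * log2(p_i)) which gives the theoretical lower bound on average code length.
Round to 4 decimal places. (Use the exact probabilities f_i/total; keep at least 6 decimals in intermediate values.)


Per-symbol terms -p_i * log2(p_i) with p_i = f_i/39:
  p = 5/39 = 0.128205: log2(p) = -2.963474, -p*log2(p) = 0.379933
  p = 16/39 = 0.410256: log2(p) = -1.285402, -p*log2(p) = 0.527345
  p = 8/39 = 0.205128: log2(p) = -2.285402, -p*log2(p) = 0.468800
  p = 10/39 = 0.256410: log2(p) = -1.963474, -p*log2(p) = 0.503455
H = 0.379933 + 0.527345 + 0.468800 + 0.503455 = 1.879533

H = 1.8795 bits/symbol


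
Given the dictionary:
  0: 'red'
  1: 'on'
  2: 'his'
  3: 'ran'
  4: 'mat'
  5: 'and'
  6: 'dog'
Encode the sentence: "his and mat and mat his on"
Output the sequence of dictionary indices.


Look up each word in the dictionary:
  'his' -> 2
  'and' -> 5
  'mat' -> 4
  'and' -> 5
  'mat' -> 4
  'his' -> 2
  'on' -> 1

Encoded: [2, 5, 4, 5, 4, 2, 1]


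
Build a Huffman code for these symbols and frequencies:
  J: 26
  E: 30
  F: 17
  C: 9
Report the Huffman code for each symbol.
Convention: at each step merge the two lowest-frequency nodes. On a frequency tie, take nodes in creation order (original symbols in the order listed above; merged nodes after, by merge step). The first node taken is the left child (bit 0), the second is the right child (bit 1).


Huffman tree construction:
Step 1: Merge C(9) + F(17) = 26
Step 2: Merge J(26) + (C+F)(26) = 52
Step 3: Merge E(30) + (J+(C+F))(52) = 82
Read each symbol's code off the tree from the root (left child = 0, right child = 1).

Codes:
  J: 10 (length 2)
  E: 0 (length 1)
  F: 111 (length 3)
  C: 110 (length 3)
Average code length: 160/82 = 1.9512 bits/symbol


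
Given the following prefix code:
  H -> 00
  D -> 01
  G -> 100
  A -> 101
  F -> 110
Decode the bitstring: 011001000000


Decoding step by step:
Bits 01 -> D
Bits 100 -> G
Bits 100 -> G
Bits 00 -> H
Bits 00 -> H


Decoded message: DGGHH


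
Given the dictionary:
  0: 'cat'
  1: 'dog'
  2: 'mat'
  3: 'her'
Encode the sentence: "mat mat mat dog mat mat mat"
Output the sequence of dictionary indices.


Look up each word in the dictionary:
  'mat' -> 2
  'mat' -> 2
  'mat' -> 2
  'dog' -> 1
  'mat' -> 2
  'mat' -> 2
  'mat' -> 2

Encoded: [2, 2, 2, 1, 2, 2, 2]


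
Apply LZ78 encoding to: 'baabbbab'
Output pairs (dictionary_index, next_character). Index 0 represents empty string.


LZ78 encoding steps:
Dictionary: {0: ''}
Step 1: w='' (idx 0), next='b' -> output (0, 'b'), add 'b' as idx 1
Step 2: w='' (idx 0), next='a' -> output (0, 'a'), add 'a' as idx 2
Step 3: w='a' (idx 2), next='b' -> output (2, 'b'), add 'ab' as idx 3
Step 4: w='b' (idx 1), next='b' -> output (1, 'b'), add 'bb' as idx 4
Step 5: w='ab' (idx 3), end of input -> output (3, '')


Encoded: [(0, 'b'), (0, 'a'), (2, 'b'), (1, 'b'), (3, '')]


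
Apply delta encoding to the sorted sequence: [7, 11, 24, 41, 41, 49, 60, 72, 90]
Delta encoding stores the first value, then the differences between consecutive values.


First value: 7
Deltas:
  11 - 7 = 4
  24 - 11 = 13
  41 - 24 = 17
  41 - 41 = 0
  49 - 41 = 8
  60 - 49 = 11
  72 - 60 = 12
  90 - 72 = 18


Delta encoded: [7, 4, 13, 17, 0, 8, 11, 12, 18]


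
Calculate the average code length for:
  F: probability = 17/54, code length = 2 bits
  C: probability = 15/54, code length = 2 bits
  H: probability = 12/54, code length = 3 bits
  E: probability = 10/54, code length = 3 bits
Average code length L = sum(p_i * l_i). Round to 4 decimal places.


Weighted contributions p_i * l_i:
  F: (17/54) * 2 = 34/54
  C: (15/54) * 2 = 30/54
  H: (12/54) * 3 = 36/54
  E: (10/54) * 3 = 30/54
Sum = (34 + 30 + 36 + 30)/54 = 130/54

L = 130/54 = 2.4074 bits/symbol


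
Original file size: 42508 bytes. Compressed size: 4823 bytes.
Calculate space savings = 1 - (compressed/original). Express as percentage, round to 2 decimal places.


ratio = compressed/original = 4823/42508 = 0.113461
savings = 1 - ratio = 1 - 0.113461 = 0.886539
as a percentage: 0.886539 * 100 = 88.65%

Space savings = 1 - 4823/42508 = 88.65%


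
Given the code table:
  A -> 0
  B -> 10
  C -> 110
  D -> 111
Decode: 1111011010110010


Decoding:
111 -> D
10 -> B
110 -> C
10 -> B
110 -> C
0 -> A
10 -> B


Result: DBCBCAB


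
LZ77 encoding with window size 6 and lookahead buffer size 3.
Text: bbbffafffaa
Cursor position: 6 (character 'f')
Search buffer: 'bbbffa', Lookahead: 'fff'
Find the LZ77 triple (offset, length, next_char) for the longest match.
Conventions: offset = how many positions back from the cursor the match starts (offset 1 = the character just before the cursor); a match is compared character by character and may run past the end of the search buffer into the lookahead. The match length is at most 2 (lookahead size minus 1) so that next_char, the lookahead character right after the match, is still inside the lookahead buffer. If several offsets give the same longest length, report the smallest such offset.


Try each offset into the search buffer:
  offset=1 (pos 5, char 'a'): match length 0
  offset=2 (pos 4, char 'f'): match length 1
  offset=3 (pos 3, char 'f'): match length 2
  offset=4 (pos 2, char 'b'): match length 0
  offset=5 (pos 1, char 'b'): match length 0
  offset=6 (pos 0, char 'b'): match length 0
Longest match has length 2 at offset 3.
next_char = character at position 6 + 2 = 8 -> 'f'

Best match: offset=3, length=2 (matching 'ff' starting at position 3)
LZ77 triple: (3, 2, 'f')


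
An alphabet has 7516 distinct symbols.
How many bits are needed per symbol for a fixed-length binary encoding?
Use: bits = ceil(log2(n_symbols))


log2(7516) = 12.8757
Bracket: 2^12 = 4096 < 7516 <= 2^13 = 8192
So ceil(log2(7516)) = 13

bits = ceil(log2(7516)) = ceil(12.8757) = 13 bits


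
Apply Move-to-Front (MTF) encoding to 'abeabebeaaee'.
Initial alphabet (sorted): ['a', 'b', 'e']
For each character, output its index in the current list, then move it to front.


MTF encoding:
'a': index 0 in ['a', 'b', 'e'] -> ['a', 'b', 'e']
'b': index 1 in ['a', 'b', 'e'] -> ['b', 'a', 'e']
'e': index 2 in ['b', 'a', 'e'] -> ['e', 'b', 'a']
'a': index 2 in ['e', 'b', 'a'] -> ['a', 'e', 'b']
'b': index 2 in ['a', 'e', 'b'] -> ['b', 'a', 'e']
'e': index 2 in ['b', 'a', 'e'] -> ['e', 'b', 'a']
'b': index 1 in ['e', 'b', 'a'] -> ['b', 'e', 'a']
'e': index 1 in ['b', 'e', 'a'] -> ['e', 'b', 'a']
'a': index 2 in ['e', 'b', 'a'] -> ['a', 'e', 'b']
'a': index 0 in ['a', 'e', 'b'] -> ['a', 'e', 'b']
'e': index 1 in ['a', 'e', 'b'] -> ['e', 'a', 'b']
'e': index 0 in ['e', 'a', 'b'] -> ['e', 'a', 'b']


Output: [0, 1, 2, 2, 2, 2, 1, 1, 2, 0, 1, 0]


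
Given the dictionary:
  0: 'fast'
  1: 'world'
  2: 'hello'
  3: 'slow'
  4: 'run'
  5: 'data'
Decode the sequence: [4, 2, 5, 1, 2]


Look up each index in the dictionary:
  4 -> 'run'
  2 -> 'hello'
  5 -> 'data'
  1 -> 'world'
  2 -> 'hello'

Decoded: "run hello data world hello"


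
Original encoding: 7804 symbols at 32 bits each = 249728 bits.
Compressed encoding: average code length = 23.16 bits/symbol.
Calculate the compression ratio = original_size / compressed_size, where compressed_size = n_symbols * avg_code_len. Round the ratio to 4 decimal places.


original_size = n_symbols * orig_bits = 7804 * 32 = 249728 bits
compressed_size = n_symbols * avg_code_len = 7804 * 23.16 = 180740.64 bits
ratio = original_size / compressed_size = 249728 / 180740.64 = 1.3817

Compression ratio = 1.3817


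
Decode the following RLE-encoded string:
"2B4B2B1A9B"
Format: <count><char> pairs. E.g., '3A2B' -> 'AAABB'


Expanding each <count><char> pair:
  2B -> 'BB'
  4B -> 'BBBB'
  2B -> 'BB'
  1A -> 'A'
  9B -> 'BBBBBBBBB'

Decoded = BBBBBBBBABBBBBBBBB


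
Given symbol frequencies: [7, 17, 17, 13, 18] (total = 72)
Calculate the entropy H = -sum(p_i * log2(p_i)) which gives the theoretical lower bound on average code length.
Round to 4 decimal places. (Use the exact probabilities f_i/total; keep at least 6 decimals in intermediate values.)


Per-symbol terms -p_i * log2(p_i) with p_i = f_i/72:
  p = 7/72 = 0.097222: log2(p) = -3.362570, -p*log2(p) = 0.326917
  p = 17/72 = 0.236111: log2(p) = -2.082462, -p*log2(p) = 0.491692
  p = 17/72 = 0.236111: log2(p) = -2.082462, -p*log2(p) = 0.491692
  p = 13/72 = 0.180556: log2(p) = -2.469485, -p*log2(p) = 0.445879
  p = 18/72 = 0.250000: log2(p) = -2.000000, -p*log2(p) = 0.500000
H = 0.326917 + 0.491692 + 0.491692 + 0.445879 + 0.500000 = 2.256180

H = 2.2562 bits/symbol


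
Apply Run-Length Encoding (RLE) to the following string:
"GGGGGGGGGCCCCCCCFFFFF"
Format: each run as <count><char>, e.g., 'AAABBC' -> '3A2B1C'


Scanning runs left to right:
  i=0: run of 'G' x 9 -> '9G'
  i=9: run of 'C' x 7 -> '7C'
  i=16: run of 'F' x 5 -> '5F'

RLE = 9G7C5F


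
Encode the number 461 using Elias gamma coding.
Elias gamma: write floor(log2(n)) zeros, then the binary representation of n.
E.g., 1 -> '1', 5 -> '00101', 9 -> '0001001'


num_bits = floor(log2(461)) + 1 = 9
leading_zeros = num_bits - 1 = 8
binary(461) = 111001101

Elias gamma(461) = '00000000' + '111001101' = 00000000111001101 (17 bits)


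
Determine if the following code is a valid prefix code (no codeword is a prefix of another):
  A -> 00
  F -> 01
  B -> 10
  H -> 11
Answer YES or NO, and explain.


Checking each pair (does one codeword prefix another?):
  A='00' vs F='01': no prefix
  A='00' vs B='10': no prefix
  A='00' vs H='11': no prefix
  F='01' vs A='00': no prefix
  F='01' vs B='10': no prefix
  F='01' vs H='11': no prefix
  B='10' vs A='00': no prefix
  B='10' vs F='01': no prefix
  B='10' vs H='11': no prefix
  H='11' vs A='00': no prefix
  H='11' vs F='01': no prefix
  H='11' vs B='10': no prefix
No violation found over all pairs.

YES -- this is a valid prefix code. No codeword is a prefix of any other codeword.


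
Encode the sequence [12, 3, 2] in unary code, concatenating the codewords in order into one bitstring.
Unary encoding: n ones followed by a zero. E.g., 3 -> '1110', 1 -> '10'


Encode each number as n ones followed by a terminating 0:
  12 -> 1111111111110 (13 bits)
  3 -> 1110 (4 bits)
  2 -> 110 (3 bits)
Total length = 13 + 4 + 3 = 20 bits.

Unary([12, 3, 2]) = 11111111111101110110 (20 bits)


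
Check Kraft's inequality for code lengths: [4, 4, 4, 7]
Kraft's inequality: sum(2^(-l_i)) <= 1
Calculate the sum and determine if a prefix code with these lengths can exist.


Sum = 2^(-4) + 2^(-4) + 2^(-4) + 2^(-7)
    = 0.0625 + 0.0625 + 0.0625 + 0.0078125
    = 25/128 = 0.1953125
Since 0.1953125 <= 1, Kraft's inequality IS satisfied.
A prefix code with these lengths CAN exist.

Kraft sum = 0.1953125. Satisfied.


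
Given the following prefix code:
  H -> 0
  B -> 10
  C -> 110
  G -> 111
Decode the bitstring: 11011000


Decoding step by step:
Bits 110 -> C
Bits 110 -> C
Bits 0 -> H
Bits 0 -> H


Decoded message: CCHH


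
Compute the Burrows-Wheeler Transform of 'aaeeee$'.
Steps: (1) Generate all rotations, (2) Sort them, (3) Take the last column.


Rotations (sorted):
  0: $aaeeee -> last char: e
  1: aaeeee$ -> last char: $
  2: aeeee$a -> last char: a
  3: e$aaeee -> last char: e
  4: ee$aaee -> last char: e
  5: eee$aae -> last char: e
  6: eeee$aa -> last char: a


BWT = e$aeeea


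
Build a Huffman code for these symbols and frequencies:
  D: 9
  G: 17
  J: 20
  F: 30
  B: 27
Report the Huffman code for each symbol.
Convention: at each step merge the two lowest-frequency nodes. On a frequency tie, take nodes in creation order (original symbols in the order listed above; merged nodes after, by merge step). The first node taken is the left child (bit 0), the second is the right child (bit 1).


Huffman tree construction:
Step 1: Merge D(9) + G(17) = 26
Step 2: Merge J(20) + (D+G)(26) = 46
Step 3: Merge B(27) + F(30) = 57
Step 4: Merge (J+(D+G))(46) + (B+F)(57) = 103
Read each symbol's code off the tree from the root (left child = 0, right child = 1).

Codes:
  D: 010 (length 3)
  G: 011 (length 3)
  J: 00 (length 2)
  F: 11 (length 2)
  B: 10 (length 2)
Average code length: 232/103 = 2.2524 bits/symbol


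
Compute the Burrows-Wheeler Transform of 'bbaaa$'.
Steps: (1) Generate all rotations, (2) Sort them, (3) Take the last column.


Rotations (sorted):
  0: $bbaaa -> last char: a
  1: a$bbaa -> last char: a
  2: aa$bba -> last char: a
  3: aaa$bb -> last char: b
  4: baaa$b -> last char: b
  5: bbaaa$ -> last char: $


BWT = aaabb$


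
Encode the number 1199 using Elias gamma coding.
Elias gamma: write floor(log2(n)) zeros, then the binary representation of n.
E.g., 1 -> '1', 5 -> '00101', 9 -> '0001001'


num_bits = floor(log2(1199)) + 1 = 11
leading_zeros = num_bits - 1 = 10
binary(1199) = 10010101111

Elias gamma(1199) = '0000000000' + '10010101111' = 000000000010010101111 (21 bits)


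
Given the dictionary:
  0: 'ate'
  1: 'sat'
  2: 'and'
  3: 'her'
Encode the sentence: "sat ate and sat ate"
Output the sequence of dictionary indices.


Look up each word in the dictionary:
  'sat' -> 1
  'ate' -> 0
  'and' -> 2
  'sat' -> 1
  'ate' -> 0

Encoded: [1, 0, 2, 1, 0]


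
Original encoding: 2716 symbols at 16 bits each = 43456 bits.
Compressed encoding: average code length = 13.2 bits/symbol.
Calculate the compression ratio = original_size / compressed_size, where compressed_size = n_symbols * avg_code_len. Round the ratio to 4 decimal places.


original_size = n_symbols * orig_bits = 2716 * 16 = 43456 bits
compressed_size = n_symbols * avg_code_len = 2716 * 13.2 = 35851.2 bits
ratio = original_size / compressed_size = 43456 / 35851.2 = 1.2121

Compression ratio = 1.2121


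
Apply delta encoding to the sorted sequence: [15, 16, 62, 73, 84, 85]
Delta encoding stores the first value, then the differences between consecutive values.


First value: 15
Deltas:
  16 - 15 = 1
  62 - 16 = 46
  73 - 62 = 11
  84 - 73 = 11
  85 - 84 = 1


Delta encoded: [15, 1, 46, 11, 11, 1]


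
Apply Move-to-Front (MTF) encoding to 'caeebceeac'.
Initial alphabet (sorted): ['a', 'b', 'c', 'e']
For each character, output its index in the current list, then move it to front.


MTF encoding:
'c': index 2 in ['a', 'b', 'c', 'e'] -> ['c', 'a', 'b', 'e']
'a': index 1 in ['c', 'a', 'b', 'e'] -> ['a', 'c', 'b', 'e']
'e': index 3 in ['a', 'c', 'b', 'e'] -> ['e', 'a', 'c', 'b']
'e': index 0 in ['e', 'a', 'c', 'b'] -> ['e', 'a', 'c', 'b']
'b': index 3 in ['e', 'a', 'c', 'b'] -> ['b', 'e', 'a', 'c']
'c': index 3 in ['b', 'e', 'a', 'c'] -> ['c', 'b', 'e', 'a']
'e': index 2 in ['c', 'b', 'e', 'a'] -> ['e', 'c', 'b', 'a']
'e': index 0 in ['e', 'c', 'b', 'a'] -> ['e', 'c', 'b', 'a']
'a': index 3 in ['e', 'c', 'b', 'a'] -> ['a', 'e', 'c', 'b']
'c': index 2 in ['a', 'e', 'c', 'b'] -> ['c', 'a', 'e', 'b']


Output: [2, 1, 3, 0, 3, 3, 2, 0, 3, 2]


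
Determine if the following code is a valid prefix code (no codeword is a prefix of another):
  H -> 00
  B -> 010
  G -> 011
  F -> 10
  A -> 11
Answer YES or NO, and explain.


Checking each pair (does one codeword prefix another?):
  H='00' vs B='010': no prefix
  H='00' vs G='011': no prefix
  H='00' vs F='10': no prefix
  H='00' vs A='11': no prefix
  B='010' vs H='00': no prefix
  B='010' vs G='011': no prefix
  B='010' vs F='10': no prefix
  B='010' vs A='11': no prefix
  G='011' vs H='00': no prefix
  G='011' vs B='010': no prefix
  G='011' vs F='10': no prefix
  G='011' vs A='11': no prefix
  F='10' vs H='00': no prefix
  F='10' vs B='010': no prefix
  F='10' vs G='011': no prefix
  F='10' vs A='11': no prefix
  A='11' vs H='00': no prefix
  A='11' vs B='010': no prefix
  A='11' vs G='011': no prefix
  A='11' vs F='10': no prefix
No violation found over all pairs.

YES -- this is a valid prefix code. No codeword is a prefix of any other codeword.


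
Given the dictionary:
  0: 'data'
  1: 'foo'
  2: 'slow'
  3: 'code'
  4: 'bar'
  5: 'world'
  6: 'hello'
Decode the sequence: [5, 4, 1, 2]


Look up each index in the dictionary:
  5 -> 'world'
  4 -> 'bar'
  1 -> 'foo'
  2 -> 'slow'

Decoded: "world bar foo slow"


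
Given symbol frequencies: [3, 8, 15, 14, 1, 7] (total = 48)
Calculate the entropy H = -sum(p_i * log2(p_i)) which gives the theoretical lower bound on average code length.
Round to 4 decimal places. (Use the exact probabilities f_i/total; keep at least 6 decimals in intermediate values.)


Per-symbol terms -p_i * log2(p_i) with p_i = f_i/48:
  p = 3/48 = 0.062500: log2(p) = -4.000000, -p*log2(p) = 0.250000
  p = 8/48 = 0.166667: log2(p) = -2.584963, -p*log2(p) = 0.430827
  p = 15/48 = 0.312500: log2(p) = -1.678072, -p*log2(p) = 0.524397
  p = 14/48 = 0.291667: log2(p) = -1.777608, -p*log2(p) = 0.518469
  p = 1/48 = 0.020833: log2(p) = -5.584963, -p*log2(p) = 0.116353
  p = 7/48 = 0.145833: log2(p) = -2.777608, -p*log2(p) = 0.405068
H = 0.250000 + 0.430827 + 0.524397 + 0.518469 + 0.116353 + 0.405068 = 2.245114

H = 2.2451 bits/symbol


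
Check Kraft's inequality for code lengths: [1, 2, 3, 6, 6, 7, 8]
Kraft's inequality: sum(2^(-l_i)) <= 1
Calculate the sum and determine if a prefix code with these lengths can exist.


Sum = 2^(-1) + 2^(-2) + 2^(-3) + 2^(-6) + 2^(-6) + 2^(-7) + 2^(-8)
    = 0.5 + 0.25 + 0.125 + 0.015625 + 0.015625 + 0.0078125 + 0.00390625
    = 235/256 = 0.91796875
Since 0.91796875 <= 1, Kraft's inequality IS satisfied.
A prefix code with these lengths CAN exist.

Kraft sum = 0.91796875. Satisfied.


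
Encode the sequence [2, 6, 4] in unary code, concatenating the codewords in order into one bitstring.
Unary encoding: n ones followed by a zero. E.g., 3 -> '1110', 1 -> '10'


Encode each number as n ones followed by a terminating 0:
  2 -> 110 (3 bits)
  6 -> 1111110 (7 bits)
  4 -> 11110 (5 bits)
Total length = 3 + 7 + 5 = 15 bits.

Unary([2, 6, 4]) = 110111111011110 (15 bits)


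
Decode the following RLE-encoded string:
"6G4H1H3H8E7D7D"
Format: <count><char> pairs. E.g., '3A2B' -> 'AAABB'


Expanding each <count><char> pair:
  6G -> 'GGGGGG'
  4H -> 'HHHH'
  1H -> 'H'
  3H -> 'HHH'
  8E -> 'EEEEEEEE'
  7D -> 'DDDDDDD'
  7D -> 'DDDDDDD'

Decoded = GGGGGGHHHHHHHHEEEEEEEEDDDDDDDDDDDDDD


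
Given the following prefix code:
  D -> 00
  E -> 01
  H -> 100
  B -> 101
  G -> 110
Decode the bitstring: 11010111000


Decoding step by step:
Bits 110 -> G
Bits 101 -> B
Bits 110 -> G
Bits 00 -> D


Decoded message: GBGD


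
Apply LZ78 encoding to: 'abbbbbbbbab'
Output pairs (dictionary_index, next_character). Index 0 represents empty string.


LZ78 encoding steps:
Dictionary: {0: ''}
Step 1: w='' (idx 0), next='a' -> output (0, 'a'), add 'a' as idx 1
Step 2: w='' (idx 0), next='b' -> output (0, 'b'), add 'b' as idx 2
Step 3: w='b' (idx 2), next='b' -> output (2, 'b'), add 'bb' as idx 3
Step 4: w='bb' (idx 3), next='b' -> output (3, 'b'), add 'bbb' as idx 4
Step 5: w='bb' (idx 3), next='a' -> output (3, 'a'), add 'bba' as idx 5
Step 6: w='b' (idx 2), end of input -> output (2, '')


Encoded: [(0, 'a'), (0, 'b'), (2, 'b'), (3, 'b'), (3, 'a'), (2, '')]


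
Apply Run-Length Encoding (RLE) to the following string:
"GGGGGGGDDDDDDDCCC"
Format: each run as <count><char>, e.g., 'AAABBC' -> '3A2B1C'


Scanning runs left to right:
  i=0: run of 'G' x 7 -> '7G'
  i=7: run of 'D' x 7 -> '7D'
  i=14: run of 'C' x 3 -> '3C'

RLE = 7G7D3C


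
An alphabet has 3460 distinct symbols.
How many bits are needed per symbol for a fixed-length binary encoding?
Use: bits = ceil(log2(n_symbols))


log2(3460) = 11.7566
Bracket: 2^11 = 2048 < 3460 <= 2^12 = 4096
So ceil(log2(3460)) = 12

bits = ceil(log2(3460)) = ceil(11.7566) = 12 bits


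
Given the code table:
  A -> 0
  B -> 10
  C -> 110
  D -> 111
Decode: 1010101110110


Decoding:
10 -> B
10 -> B
10 -> B
111 -> D
0 -> A
110 -> C


Result: BBBDAC


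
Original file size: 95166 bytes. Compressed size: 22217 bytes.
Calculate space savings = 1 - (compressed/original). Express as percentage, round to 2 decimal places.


ratio = compressed/original = 22217/95166 = 0.233455
savings = 1 - ratio = 1 - 0.233455 = 0.766545
as a percentage: 0.766545 * 100 = 76.65%

Space savings = 1 - 22217/95166 = 76.65%


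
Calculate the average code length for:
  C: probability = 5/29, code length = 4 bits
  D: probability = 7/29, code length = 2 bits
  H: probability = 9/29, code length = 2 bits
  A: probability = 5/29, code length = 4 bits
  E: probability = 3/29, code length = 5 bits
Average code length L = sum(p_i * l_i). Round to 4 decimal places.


Weighted contributions p_i * l_i:
  C: (5/29) * 4 = 20/29
  D: (7/29) * 2 = 14/29
  H: (9/29) * 2 = 18/29
  A: (5/29) * 4 = 20/29
  E: (3/29) * 5 = 15/29
Sum = (20 + 14 + 18 + 20 + 15)/29 = 87/29

L = 87/29 = 3.0000 bits/symbol


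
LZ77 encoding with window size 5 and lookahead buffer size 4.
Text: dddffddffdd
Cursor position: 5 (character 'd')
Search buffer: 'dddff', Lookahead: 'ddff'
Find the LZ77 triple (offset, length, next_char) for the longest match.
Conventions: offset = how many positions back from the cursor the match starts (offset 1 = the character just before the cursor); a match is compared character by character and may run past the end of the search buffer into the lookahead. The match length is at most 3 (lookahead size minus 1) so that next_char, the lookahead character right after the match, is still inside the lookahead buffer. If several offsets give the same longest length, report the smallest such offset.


Try each offset into the search buffer:
  offset=1 (pos 4, char 'f'): match length 0
  offset=2 (pos 3, char 'f'): match length 0
  offset=3 (pos 2, char 'd'): match length 1
  offset=4 (pos 1, char 'd'): match length 3
  offset=5 (pos 0, char 'd'): match length 2
Longest match has length 3 at offset 4.
next_char = character at position 5 + 3 = 8 -> 'f'

Best match: offset=4, length=3 (matching 'ddf' starting at position 1)
LZ77 triple: (4, 3, 'f')


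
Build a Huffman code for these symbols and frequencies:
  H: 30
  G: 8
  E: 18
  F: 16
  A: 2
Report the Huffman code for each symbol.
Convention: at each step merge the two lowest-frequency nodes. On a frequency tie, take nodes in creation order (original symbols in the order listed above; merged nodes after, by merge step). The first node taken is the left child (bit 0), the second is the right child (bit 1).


Huffman tree construction:
Step 1: Merge A(2) + G(8) = 10
Step 2: Merge (A+G)(10) + F(16) = 26
Step 3: Merge E(18) + ((A+G)+F)(26) = 44
Step 4: Merge H(30) + (E+((A+G)+F))(44) = 74
Read each symbol's code off the tree from the root (left child = 0, right child = 1).

Codes:
  H: 0 (length 1)
  G: 1101 (length 4)
  E: 10 (length 2)
  F: 111 (length 3)
  A: 1100 (length 4)
Average code length: 154/74 = 2.0811 bits/symbol


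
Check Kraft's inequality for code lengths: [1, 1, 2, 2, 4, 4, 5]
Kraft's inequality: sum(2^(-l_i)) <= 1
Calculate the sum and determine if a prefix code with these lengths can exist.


Sum = 2^(-1) + 2^(-1) + 2^(-2) + 2^(-2) + 2^(-4) + 2^(-4) + 2^(-5)
    = 0.5 + 0.5 + 0.25 + 0.25 + 0.0625 + 0.0625 + 0.03125
    = 53/32 = 1.65625
Since 1.65625 > 1, Kraft's inequality is NOT satisfied.
A prefix code with these lengths CANNOT exist.

Kraft sum = 1.65625. Not satisfied.


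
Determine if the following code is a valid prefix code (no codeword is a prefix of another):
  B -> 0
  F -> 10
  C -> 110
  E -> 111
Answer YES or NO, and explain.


Checking each pair (does one codeword prefix another?):
  B='0' vs F='10': no prefix
  B='0' vs C='110': no prefix
  B='0' vs E='111': no prefix
  F='10' vs B='0': no prefix
  F='10' vs C='110': no prefix
  F='10' vs E='111': no prefix
  C='110' vs B='0': no prefix
  C='110' vs F='10': no prefix
  C='110' vs E='111': no prefix
  E='111' vs B='0': no prefix
  E='111' vs F='10': no prefix
  E='111' vs C='110': no prefix
No violation found over all pairs.

YES -- this is a valid prefix code. No codeword is a prefix of any other codeword.


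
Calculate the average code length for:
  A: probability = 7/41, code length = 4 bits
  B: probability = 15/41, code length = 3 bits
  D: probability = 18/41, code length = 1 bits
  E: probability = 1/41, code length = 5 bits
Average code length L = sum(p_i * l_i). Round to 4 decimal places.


Weighted contributions p_i * l_i:
  A: (7/41) * 4 = 28/41
  B: (15/41) * 3 = 45/41
  D: (18/41) * 1 = 18/41
  E: (1/41) * 5 = 5/41
Sum = (28 + 45 + 18 + 5)/41 = 96/41

L = 96/41 = 2.3415 bits/symbol


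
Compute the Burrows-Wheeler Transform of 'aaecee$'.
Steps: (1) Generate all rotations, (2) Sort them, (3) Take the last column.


Rotations (sorted):
  0: $aaecee -> last char: e
  1: aaecee$ -> last char: $
  2: aecee$a -> last char: a
  3: cee$aae -> last char: e
  4: e$aaece -> last char: e
  5: ecee$aa -> last char: a
  6: ee$aaec -> last char: c


BWT = e$aeeac


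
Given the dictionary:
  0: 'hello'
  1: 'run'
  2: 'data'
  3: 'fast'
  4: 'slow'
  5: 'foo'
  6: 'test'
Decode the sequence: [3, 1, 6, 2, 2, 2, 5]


Look up each index in the dictionary:
  3 -> 'fast'
  1 -> 'run'
  6 -> 'test'
  2 -> 'data'
  2 -> 'data'
  2 -> 'data'
  5 -> 'foo'

Decoded: "fast run test data data data foo"


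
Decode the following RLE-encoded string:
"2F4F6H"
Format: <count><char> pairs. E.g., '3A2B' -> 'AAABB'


Expanding each <count><char> pair:
  2F -> 'FF'
  4F -> 'FFFF'
  6H -> 'HHHHHH'

Decoded = FFFFFFHHHHHH


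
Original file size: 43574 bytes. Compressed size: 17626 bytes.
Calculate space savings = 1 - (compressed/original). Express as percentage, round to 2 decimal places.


ratio = compressed/original = 17626/43574 = 0.404507
savings = 1 - ratio = 1 - 0.404507 = 0.595493
as a percentage: 0.595493 * 100 = 59.55%

Space savings = 1 - 17626/43574 = 59.55%


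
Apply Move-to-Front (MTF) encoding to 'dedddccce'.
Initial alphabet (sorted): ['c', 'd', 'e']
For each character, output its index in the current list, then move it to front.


MTF encoding:
'd': index 1 in ['c', 'd', 'e'] -> ['d', 'c', 'e']
'e': index 2 in ['d', 'c', 'e'] -> ['e', 'd', 'c']
'd': index 1 in ['e', 'd', 'c'] -> ['d', 'e', 'c']
'd': index 0 in ['d', 'e', 'c'] -> ['d', 'e', 'c']
'd': index 0 in ['d', 'e', 'c'] -> ['d', 'e', 'c']
'c': index 2 in ['d', 'e', 'c'] -> ['c', 'd', 'e']
'c': index 0 in ['c', 'd', 'e'] -> ['c', 'd', 'e']
'c': index 0 in ['c', 'd', 'e'] -> ['c', 'd', 'e']
'e': index 2 in ['c', 'd', 'e'] -> ['e', 'c', 'd']


Output: [1, 2, 1, 0, 0, 2, 0, 0, 2]


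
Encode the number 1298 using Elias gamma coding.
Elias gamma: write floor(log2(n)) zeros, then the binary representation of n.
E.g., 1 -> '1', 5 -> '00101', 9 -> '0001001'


num_bits = floor(log2(1298)) + 1 = 11
leading_zeros = num_bits - 1 = 10
binary(1298) = 10100010010

Elias gamma(1298) = '0000000000' + '10100010010' = 000000000010100010010 (21 bits)


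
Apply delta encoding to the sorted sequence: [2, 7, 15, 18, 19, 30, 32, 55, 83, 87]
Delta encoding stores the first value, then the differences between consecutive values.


First value: 2
Deltas:
  7 - 2 = 5
  15 - 7 = 8
  18 - 15 = 3
  19 - 18 = 1
  30 - 19 = 11
  32 - 30 = 2
  55 - 32 = 23
  83 - 55 = 28
  87 - 83 = 4


Delta encoded: [2, 5, 8, 3, 1, 11, 2, 23, 28, 4]


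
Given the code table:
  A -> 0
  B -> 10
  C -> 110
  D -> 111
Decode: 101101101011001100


Decoding:
10 -> B
110 -> C
110 -> C
10 -> B
110 -> C
0 -> A
110 -> C
0 -> A


Result: BCCBCACA


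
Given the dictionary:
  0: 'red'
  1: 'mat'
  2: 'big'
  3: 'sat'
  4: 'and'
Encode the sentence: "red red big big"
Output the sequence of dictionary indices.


Look up each word in the dictionary:
  'red' -> 0
  'red' -> 0
  'big' -> 2
  'big' -> 2

Encoded: [0, 0, 2, 2]


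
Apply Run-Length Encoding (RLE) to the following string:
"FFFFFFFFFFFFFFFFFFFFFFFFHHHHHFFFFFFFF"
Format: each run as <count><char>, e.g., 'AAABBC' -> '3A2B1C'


Scanning runs left to right:
  i=0: run of 'F' x 24 -> '24F'
  i=24: run of 'H' x 5 -> '5H'
  i=29: run of 'F' x 8 -> '8F'

RLE = 24F5H8F


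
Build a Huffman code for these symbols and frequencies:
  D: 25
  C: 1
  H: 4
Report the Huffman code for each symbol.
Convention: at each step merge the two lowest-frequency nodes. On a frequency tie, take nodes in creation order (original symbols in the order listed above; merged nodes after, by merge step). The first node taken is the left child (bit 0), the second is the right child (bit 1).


Huffman tree construction:
Step 1: Merge C(1) + H(4) = 5
Step 2: Merge (C+H)(5) + D(25) = 30
Read each symbol's code off the tree from the root (left child = 0, right child = 1).

Codes:
  D: 1 (length 1)
  C: 00 (length 2)
  H: 01 (length 2)
Average code length: 35/30 = 1.1667 bits/symbol


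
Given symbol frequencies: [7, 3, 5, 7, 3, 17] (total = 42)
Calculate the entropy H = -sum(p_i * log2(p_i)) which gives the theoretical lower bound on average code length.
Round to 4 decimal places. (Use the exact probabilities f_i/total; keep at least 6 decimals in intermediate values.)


Per-symbol terms -p_i * log2(p_i) with p_i = f_i/42:
  p = 7/42 = 0.166667: log2(p) = -2.584963, -p*log2(p) = 0.430827
  p = 3/42 = 0.071429: log2(p) = -3.807355, -p*log2(p) = 0.271954
  p = 5/42 = 0.119048: log2(p) = -3.070389, -p*log2(p) = 0.365523
  p = 7/42 = 0.166667: log2(p) = -2.584963, -p*log2(p) = 0.430827
  p = 3/42 = 0.071429: log2(p) = -3.807355, -p*log2(p) = 0.271954
  p = 17/42 = 0.404762: log2(p) = -1.304855, -p*log2(p) = 0.528155
H = 0.430827 + 0.271954 + 0.365523 + 0.430827 + 0.271954 + 0.528155 = 2.299240

H = 2.2992 bits/symbol


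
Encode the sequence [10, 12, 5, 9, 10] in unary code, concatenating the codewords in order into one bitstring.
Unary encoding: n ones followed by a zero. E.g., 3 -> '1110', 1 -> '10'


Encode each number as n ones followed by a terminating 0:
  10 -> 11111111110 (11 bits)
  12 -> 1111111111110 (13 bits)
  5 -> 111110 (6 bits)
  9 -> 1111111110 (10 bits)
  10 -> 11111111110 (11 bits)
Total length = 11 + 13 + 6 + 10 + 11 = 51 bits.

Unary([10, 12, 5, 9, 10]) = 111111111101111111111110111110111111111011111111110 (51 bits)


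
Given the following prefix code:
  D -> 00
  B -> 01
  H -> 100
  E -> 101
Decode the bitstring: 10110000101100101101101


Decoding step by step:
Bits 101 -> E
Bits 100 -> H
Bits 00 -> D
Bits 101 -> E
Bits 100 -> H
Bits 101 -> E
Bits 101 -> E
Bits 101 -> E


Decoded message: EHDEHEEE


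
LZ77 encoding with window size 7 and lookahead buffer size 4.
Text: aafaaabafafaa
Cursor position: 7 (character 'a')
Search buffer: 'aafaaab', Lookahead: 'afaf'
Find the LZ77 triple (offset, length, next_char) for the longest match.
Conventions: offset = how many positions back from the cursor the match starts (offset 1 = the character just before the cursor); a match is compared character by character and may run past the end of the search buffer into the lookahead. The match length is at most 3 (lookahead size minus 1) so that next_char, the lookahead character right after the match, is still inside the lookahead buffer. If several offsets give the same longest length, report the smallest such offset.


Try each offset into the search buffer:
  offset=1 (pos 6, char 'b'): match length 0
  offset=2 (pos 5, char 'a'): match length 1
  offset=3 (pos 4, char 'a'): match length 1
  offset=4 (pos 3, char 'a'): match length 1
  offset=5 (pos 2, char 'f'): match length 0
  offset=6 (pos 1, char 'a'): match length 3
  offset=7 (pos 0, char 'a'): match length 1
Longest match has length 3 at offset 6.
next_char = character at position 7 + 3 = 10 -> 'f'

Best match: offset=6, length=3 (matching 'afa' starting at position 1)
LZ77 triple: (6, 3, 'f')


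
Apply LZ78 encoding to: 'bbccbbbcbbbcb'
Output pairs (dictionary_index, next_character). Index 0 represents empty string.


LZ78 encoding steps:
Dictionary: {0: ''}
Step 1: w='' (idx 0), next='b' -> output (0, 'b'), add 'b' as idx 1
Step 2: w='b' (idx 1), next='c' -> output (1, 'c'), add 'bc' as idx 2
Step 3: w='' (idx 0), next='c' -> output (0, 'c'), add 'c' as idx 3
Step 4: w='b' (idx 1), next='b' -> output (1, 'b'), add 'bb' as idx 4
Step 5: w='bc' (idx 2), next='b' -> output (2, 'b'), add 'bcb' as idx 5
Step 6: w='bb' (idx 4), next='c' -> output (4, 'c'), add 'bbc' as idx 6
Step 7: w='b' (idx 1), end of input -> output (1, '')


Encoded: [(0, 'b'), (1, 'c'), (0, 'c'), (1, 'b'), (2, 'b'), (4, 'c'), (1, '')]


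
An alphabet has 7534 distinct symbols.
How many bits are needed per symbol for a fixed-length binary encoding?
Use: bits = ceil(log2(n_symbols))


log2(7534) = 12.8792
Bracket: 2^12 = 4096 < 7534 <= 2^13 = 8192
So ceil(log2(7534)) = 13

bits = ceil(log2(7534)) = ceil(12.8792) = 13 bits


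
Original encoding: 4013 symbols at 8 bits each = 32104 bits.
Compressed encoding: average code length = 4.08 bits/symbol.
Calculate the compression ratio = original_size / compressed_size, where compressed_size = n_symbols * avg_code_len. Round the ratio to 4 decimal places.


original_size = n_symbols * orig_bits = 4013 * 8 = 32104 bits
compressed_size = n_symbols * avg_code_len = 4013 * 4.08 = 16373.04 bits
ratio = original_size / compressed_size = 32104 / 16373.04 = 1.9608

Compression ratio = 1.9608


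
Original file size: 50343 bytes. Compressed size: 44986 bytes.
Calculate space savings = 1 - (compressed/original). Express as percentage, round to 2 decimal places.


ratio = compressed/original = 44986/50343 = 0.89359
savings = 1 - ratio = 1 - 0.89359 = 0.10641
as a percentage: 0.10641 * 100 = 10.64%

Space savings = 1 - 44986/50343 = 10.64%


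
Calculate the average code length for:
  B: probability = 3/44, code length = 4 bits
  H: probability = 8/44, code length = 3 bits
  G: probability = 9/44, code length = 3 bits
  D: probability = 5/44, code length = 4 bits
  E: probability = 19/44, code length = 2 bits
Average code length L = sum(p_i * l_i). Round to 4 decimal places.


Weighted contributions p_i * l_i:
  B: (3/44) * 4 = 12/44
  H: (8/44) * 3 = 24/44
  G: (9/44) * 3 = 27/44
  D: (5/44) * 4 = 20/44
  E: (19/44) * 2 = 38/44
Sum = (12 + 24 + 27 + 20 + 38)/44 = 121/44

L = 121/44 = 2.7500 bits/symbol


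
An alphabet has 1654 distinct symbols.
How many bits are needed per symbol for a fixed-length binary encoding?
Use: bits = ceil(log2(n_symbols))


log2(1654) = 10.6917
Bracket: 2^10 = 1024 < 1654 <= 2^11 = 2048
So ceil(log2(1654)) = 11

bits = ceil(log2(1654)) = ceil(10.6917) = 11 bits
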